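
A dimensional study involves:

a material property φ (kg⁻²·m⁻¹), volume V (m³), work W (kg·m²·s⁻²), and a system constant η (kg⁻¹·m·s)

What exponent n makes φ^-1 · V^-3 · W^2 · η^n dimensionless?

Balance the M exponent: (-1)·n from η, plus −(-2) − 3·(0) + 2·(1) = 4 from the rest, must sum to zero.
−n + 4 = 0, so n = 4.

4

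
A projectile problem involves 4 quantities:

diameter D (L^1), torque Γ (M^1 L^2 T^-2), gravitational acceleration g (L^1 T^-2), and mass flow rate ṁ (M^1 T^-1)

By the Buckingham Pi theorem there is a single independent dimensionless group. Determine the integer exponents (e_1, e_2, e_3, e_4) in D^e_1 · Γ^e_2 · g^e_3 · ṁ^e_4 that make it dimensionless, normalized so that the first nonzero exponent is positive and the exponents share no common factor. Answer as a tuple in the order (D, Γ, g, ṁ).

M: e_1·(0) + e_2·(1) + e_3·(0) + e_4·(1) = 0
L: e_1·(1) + e_2·(2) + e_3·(1) + e_4·(0) = 0
T: e_1·(0) + e_2·(-2) + e_3·(-2) + e_4·(-1) = 0
Solving this homogeneous linear system for the smallest-integer solution (first nonzero entry positive) gives (3, -2, 1, 2).

(3, -2, 1, 2)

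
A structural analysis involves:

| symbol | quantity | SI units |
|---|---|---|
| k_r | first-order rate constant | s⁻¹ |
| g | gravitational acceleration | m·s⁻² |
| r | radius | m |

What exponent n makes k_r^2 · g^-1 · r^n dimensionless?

Balance the L exponent: (1)·n from r, plus 2·(0) − (1) = -1 from the rest, must sum to zero.
n − 1 = 0, so n = 1.

1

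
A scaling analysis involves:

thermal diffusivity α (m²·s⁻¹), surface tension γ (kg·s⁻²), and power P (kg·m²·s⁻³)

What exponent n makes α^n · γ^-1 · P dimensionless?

-1

Balance the L exponent: (2)·n from α, plus −(0) + (2) = 2 from the rest, must sum to zero.
2n + 2 = 0, so n = -1.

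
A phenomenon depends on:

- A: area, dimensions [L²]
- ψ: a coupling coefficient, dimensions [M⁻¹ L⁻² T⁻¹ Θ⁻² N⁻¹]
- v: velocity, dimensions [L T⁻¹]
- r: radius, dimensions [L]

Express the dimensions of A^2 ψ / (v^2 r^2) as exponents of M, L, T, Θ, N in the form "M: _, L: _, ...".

Collect each base-dimension exponent across the product:
  M: 2·(0) + (-1) − 2·(0) − 2·(0) = -1
  L: 2·(2) + (-2) − 2·(1) − 2·(1) = -2
  T: 2·(0) + (-1) − 2·(-1) − 2·(0) = 1
  Θ: 2·(0) + (-2) − 2·(0) − 2·(0) = -2
  N: 2·(0) + (-1) − 2·(0) − 2·(0) = -1
So the dimensions are [M⁻¹ L⁻² T Θ⁻² N⁻¹].

M: -1, L: -2, T: 1, Θ: -2, N: -1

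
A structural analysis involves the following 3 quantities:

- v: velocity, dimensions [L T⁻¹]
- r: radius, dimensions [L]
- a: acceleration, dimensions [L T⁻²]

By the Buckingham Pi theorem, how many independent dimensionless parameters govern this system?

There are 3 variables and 2 base dimensions (L, T).
The dimension matrix has rank 2.
Independent dimensionless groups: 3 − 2 = 1.

1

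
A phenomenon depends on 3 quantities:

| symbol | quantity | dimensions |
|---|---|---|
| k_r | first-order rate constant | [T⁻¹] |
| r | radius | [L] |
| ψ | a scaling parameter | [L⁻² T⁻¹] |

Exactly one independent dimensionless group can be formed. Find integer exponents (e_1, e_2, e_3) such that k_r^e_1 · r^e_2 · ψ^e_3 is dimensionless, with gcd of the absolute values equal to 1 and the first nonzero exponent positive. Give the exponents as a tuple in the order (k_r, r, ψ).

L: e_1·(0) + e_2·(1) + e_3·(-2) = 0
T: e_1·(-1) + e_2·(0) + e_3·(-1) = 0
Solving this homogeneous linear system for the smallest-integer solution (first nonzero entry positive) gives (1, -2, -1).

(1, -2, -1)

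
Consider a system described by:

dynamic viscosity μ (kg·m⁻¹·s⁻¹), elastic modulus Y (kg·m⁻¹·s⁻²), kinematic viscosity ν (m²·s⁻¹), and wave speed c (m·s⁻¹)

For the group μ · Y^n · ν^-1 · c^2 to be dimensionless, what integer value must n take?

Balance the M exponent: (1)·n from Y, plus (1) − (0) + 2·(0) = 1 from the rest, must sum to zero.
n + 1 = 0, so n = -1.

-1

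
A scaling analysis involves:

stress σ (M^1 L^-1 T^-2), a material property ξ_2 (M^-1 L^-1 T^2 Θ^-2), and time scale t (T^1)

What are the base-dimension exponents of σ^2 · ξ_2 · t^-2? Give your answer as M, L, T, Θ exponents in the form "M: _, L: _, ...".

Collect each base-dimension exponent across the product:
  M: 2·(1) + (-1) − 2·(0) = 1
  L: 2·(-1) + (-1) − 2·(0) = -3
  T: 2·(-2) + (2) − 2·(1) = -4
  Θ: 2·(0) + (-2) − 2·(0) = -2
So the dimensions are [M L⁻³ T⁻⁴ Θ⁻²].

M: 1, L: -3, T: -4, Θ: -2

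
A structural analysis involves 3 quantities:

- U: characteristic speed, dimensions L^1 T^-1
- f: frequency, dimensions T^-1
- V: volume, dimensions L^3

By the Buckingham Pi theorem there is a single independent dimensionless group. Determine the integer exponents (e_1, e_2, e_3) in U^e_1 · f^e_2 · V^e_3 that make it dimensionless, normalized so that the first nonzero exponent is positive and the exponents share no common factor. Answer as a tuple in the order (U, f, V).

L: e_1·(1) + e_2·(0) + e_3·(3) = 0
T: e_1·(-1) + e_2·(-1) + e_3·(0) = 0
Solving this homogeneous linear system for the smallest-integer solution (first nonzero entry positive) gives (3, -3, -1).

(3, -3, -1)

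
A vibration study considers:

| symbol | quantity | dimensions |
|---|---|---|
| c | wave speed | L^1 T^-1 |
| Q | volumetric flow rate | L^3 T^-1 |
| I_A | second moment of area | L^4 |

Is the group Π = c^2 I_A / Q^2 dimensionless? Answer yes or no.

Sum the exponent of each base dimension across the product:
  M: 2·[c]_M − 2·[Q]_M + [I_A]_M = 2·(0) − 2·(0) + (0) = 0
  L: 2·[c]_L − 2·[Q]_L + [I_A]_L = 2·(1) − 2·(3) + (4) = 0
  T: 2·[c]_T − 2·[Q]_T + [I_A]_T = 2·(-1) − 2·(-1) + (0) = 0
All base exponents vanish — dimensionless.

yes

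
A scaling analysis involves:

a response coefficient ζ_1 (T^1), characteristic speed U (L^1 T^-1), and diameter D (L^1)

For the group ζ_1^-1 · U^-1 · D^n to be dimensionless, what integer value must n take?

1

Balance the L exponent: (1)·n from D, plus −(0) − (1) = -1 from the rest, must sum to zero.
n − 1 = 0, so n = 1.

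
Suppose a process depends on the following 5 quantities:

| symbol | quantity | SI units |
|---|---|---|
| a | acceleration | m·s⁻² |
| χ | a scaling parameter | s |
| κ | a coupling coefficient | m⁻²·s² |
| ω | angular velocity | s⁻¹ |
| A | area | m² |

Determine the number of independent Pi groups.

3

There are 5 variables and 2 base dimensions (L, T).
The dimension matrix has rank 2.
Independent dimensionless groups: 5 − 2 = 3.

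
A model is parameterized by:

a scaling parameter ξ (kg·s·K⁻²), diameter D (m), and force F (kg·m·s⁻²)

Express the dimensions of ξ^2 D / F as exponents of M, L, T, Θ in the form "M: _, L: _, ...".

Collect each base-dimension exponent across the product:
  M: 2·(1) + (0) − (1) = 1
  L: 2·(0) + (1) − (1) = 0
  T: 2·(1) + (0) − (-2) = 4
  Θ: 2·(-2) + (0) − (0) = -4
So the dimensions are [M T⁴ Θ⁻⁴].

M: 1, L: 0, T: 4, Θ: -4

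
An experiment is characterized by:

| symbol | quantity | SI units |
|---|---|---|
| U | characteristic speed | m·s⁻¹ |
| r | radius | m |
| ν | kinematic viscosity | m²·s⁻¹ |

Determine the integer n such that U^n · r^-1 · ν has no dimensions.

Balance the L exponent: (1)·n from U, plus −(1) + (2) = 1 from the rest, must sum to zero.
n + 1 = 0, so n = -1.

-1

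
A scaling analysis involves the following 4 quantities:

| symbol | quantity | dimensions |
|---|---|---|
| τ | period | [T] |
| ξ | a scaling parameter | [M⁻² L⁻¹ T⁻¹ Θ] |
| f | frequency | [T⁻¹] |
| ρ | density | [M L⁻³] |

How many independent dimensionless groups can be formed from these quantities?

There are 4 variables and 4 base dimensions (M, L, T, Θ).
The dimension matrix has rank 3 (less than 4: the dimension vectors are linearly dependent).
Independent dimensionless groups: 4 − 3 = 1.

1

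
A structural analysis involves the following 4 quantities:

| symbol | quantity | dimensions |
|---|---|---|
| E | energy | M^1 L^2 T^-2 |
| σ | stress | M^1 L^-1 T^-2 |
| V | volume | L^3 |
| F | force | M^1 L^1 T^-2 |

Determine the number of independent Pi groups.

2

There are 4 variables and 3 base dimensions (M, L, T).
The dimension matrix has rank 2 (less than 3: the dimension vectors are linearly dependent).
Independent dimensionless groups: 4 − 2 = 2.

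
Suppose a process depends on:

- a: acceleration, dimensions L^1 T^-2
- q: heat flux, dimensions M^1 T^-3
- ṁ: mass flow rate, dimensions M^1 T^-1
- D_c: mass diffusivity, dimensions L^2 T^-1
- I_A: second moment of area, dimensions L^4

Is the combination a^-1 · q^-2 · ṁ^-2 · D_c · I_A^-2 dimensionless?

Sum the exponent of each base dimension across the product:
  M: −[a]_M − 2·[q]_M − 2·[ṁ]_M + [D_c]_M − 2·[I_A]_M = −(0) − 2·(1) − 2·(1) + (0) − 2·(0) = -4
  L: −[a]_L − 2·[q]_L − 2·[ṁ]_L + [D_c]_L − 2·[I_A]_L = −(1) − 2·(0) − 2·(0) + (2) − 2·(4) = -7
  T: −[a]_T − 2·[q]_T − 2·[ṁ]_T + [D_c]_T − 2·[I_A]_T = −(-2) − 2·(-3) − 2·(-1) + (-1) − 2·(0) = 9
Net dimensions [M⁻⁴ L⁻⁷ T⁹] ≠ [1] — not dimensionless.

no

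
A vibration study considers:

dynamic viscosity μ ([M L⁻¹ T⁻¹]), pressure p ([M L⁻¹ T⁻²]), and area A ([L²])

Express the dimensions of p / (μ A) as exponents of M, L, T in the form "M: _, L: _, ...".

M: 0, L: -2, T: -1

Collect each base-dimension exponent across the product:
  M: −(1) + (1) − (0) = 0
  L: −(-1) + (-1) − (2) = -2
  T: −(-1) + (-2) − (0) = -1
So the dimensions are [L⁻² T⁻¹].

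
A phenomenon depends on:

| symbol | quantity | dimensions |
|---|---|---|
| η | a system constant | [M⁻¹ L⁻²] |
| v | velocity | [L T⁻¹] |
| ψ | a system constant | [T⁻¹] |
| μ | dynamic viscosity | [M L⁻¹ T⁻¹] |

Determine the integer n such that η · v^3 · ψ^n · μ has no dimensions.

Balance the T exponent: (-1)·n from ψ, plus (0) + 3·(-1) + (-1) = -4 from the rest, must sum to zero.
−n − 4 = 0, so n = -4.

-4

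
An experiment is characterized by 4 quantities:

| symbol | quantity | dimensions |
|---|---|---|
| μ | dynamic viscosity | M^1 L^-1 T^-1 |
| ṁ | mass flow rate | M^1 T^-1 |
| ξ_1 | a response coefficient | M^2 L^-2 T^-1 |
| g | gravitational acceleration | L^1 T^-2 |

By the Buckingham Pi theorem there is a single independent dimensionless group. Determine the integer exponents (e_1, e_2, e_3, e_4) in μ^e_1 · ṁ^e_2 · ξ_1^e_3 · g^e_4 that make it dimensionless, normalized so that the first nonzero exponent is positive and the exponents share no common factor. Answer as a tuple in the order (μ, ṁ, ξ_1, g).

(3, 1, -2, -1)

M: e_1·(1) + e_2·(1) + e_3·(2) + e_4·(0) = 0
L: e_1·(-1) + e_2·(0) + e_3·(-2) + e_4·(1) = 0
T: e_1·(-1) + e_2·(-1) + e_3·(-1) + e_4·(-2) = 0
Solving this homogeneous linear system for the smallest-integer solution (first nonzero entry positive) gives (3, 1, -2, -1).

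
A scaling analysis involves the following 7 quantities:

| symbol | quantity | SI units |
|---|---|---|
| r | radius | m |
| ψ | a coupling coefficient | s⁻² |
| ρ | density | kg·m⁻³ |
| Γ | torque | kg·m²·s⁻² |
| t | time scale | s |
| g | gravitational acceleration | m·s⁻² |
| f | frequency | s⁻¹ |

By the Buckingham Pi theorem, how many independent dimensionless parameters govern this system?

4

There are 7 variables and 3 base dimensions (M, L, T).
The dimension matrix has rank 3.
Independent dimensionless groups: 7 − 3 = 4.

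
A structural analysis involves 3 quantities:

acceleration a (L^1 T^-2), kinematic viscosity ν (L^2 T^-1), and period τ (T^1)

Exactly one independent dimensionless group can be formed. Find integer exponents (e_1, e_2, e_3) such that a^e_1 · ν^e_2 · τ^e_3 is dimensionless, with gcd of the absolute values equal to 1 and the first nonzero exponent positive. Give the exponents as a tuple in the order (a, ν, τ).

L: e_1·(1) + e_2·(2) + e_3·(0) = 0
T: e_1·(-2) + e_2·(-1) + e_3·(1) = 0
Solving this homogeneous linear system for the smallest-integer solution (first nonzero entry positive) gives (2, -1, 3).

(2, -1, 3)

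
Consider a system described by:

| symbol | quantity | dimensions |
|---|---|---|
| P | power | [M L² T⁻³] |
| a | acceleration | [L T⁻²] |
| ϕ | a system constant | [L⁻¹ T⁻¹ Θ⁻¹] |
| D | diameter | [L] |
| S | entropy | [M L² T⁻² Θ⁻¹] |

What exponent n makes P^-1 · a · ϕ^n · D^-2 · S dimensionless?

Balance the L exponent: (-1)·n from ϕ, plus −(2) + (1) − 2·(1) + (2) = -1 from the rest, must sum to zero.
−n − 1 = 0, so n = -1.

-1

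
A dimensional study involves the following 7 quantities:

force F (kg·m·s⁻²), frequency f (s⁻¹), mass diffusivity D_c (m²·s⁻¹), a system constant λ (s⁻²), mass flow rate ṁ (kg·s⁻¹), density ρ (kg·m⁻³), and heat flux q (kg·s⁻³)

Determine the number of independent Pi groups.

4

There are 7 variables and 3 base dimensions (M, L, T).
The dimension matrix has rank 3.
Independent dimensionless groups: 7 − 3 = 4.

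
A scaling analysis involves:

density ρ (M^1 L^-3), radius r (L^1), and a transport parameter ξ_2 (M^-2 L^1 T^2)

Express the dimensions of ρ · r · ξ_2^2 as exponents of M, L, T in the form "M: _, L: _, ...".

M: -3, L: 0, T: 4

Collect each base-dimension exponent across the product:
  M: (1) + (0) + 2·(-2) = -3
  L: (-3) + (1) + 2·(1) = 0
  T: (0) + (0) + 2·(2) = 4
So the dimensions are [M⁻³ T⁴].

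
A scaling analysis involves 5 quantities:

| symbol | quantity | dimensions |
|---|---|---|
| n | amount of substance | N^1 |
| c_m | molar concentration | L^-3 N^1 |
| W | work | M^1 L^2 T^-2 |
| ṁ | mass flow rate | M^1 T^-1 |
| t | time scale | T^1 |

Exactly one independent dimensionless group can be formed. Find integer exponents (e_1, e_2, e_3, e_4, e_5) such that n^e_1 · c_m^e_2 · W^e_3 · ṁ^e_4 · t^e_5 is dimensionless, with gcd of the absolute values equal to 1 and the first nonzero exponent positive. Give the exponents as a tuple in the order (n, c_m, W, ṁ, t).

M: e_1·(0) + e_2·(0) + e_3·(1) + e_4·(1) + e_5·(0) = 0
L: e_1·(0) + e_2·(-3) + e_3·(2) + e_4·(0) + e_5·(0) = 0
T: e_1·(0) + e_2·(0) + e_3·(-2) + e_4·(-1) + e_5·(1) = 0
N: e_1·(1) + e_2·(1) + e_3·(0) + e_4·(0) + e_5·(0) = 0
Solving this homogeneous linear system for the smallest-integer solution (first nonzero entry positive) gives (2, -2, -3, 3, -3).

(2, -2, -3, 3, -3)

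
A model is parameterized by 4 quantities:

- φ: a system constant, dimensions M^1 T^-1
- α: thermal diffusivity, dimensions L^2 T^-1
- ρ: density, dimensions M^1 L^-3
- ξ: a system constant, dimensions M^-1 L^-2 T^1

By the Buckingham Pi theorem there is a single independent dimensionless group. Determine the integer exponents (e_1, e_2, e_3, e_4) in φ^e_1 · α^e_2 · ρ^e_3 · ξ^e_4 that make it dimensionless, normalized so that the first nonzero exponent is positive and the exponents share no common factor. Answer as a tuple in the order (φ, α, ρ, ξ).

(3, -2, -2, 1)

M: e_1·(1) + e_2·(0) + e_3·(1) + e_4·(-1) = 0
L: e_1·(0) + e_2·(2) + e_3·(-3) + e_4·(-2) = 0
T: e_1·(-1) + e_2·(-1) + e_3·(0) + e_4·(1) = 0
Solving this homogeneous linear system for the smallest-integer solution (first nonzero entry positive) gives (3, -2, -2, 1).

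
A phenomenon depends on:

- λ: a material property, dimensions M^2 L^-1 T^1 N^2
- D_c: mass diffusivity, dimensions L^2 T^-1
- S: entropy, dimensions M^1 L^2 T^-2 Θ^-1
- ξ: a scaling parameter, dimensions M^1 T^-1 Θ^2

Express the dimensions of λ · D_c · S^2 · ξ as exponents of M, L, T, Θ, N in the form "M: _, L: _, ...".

Collect each base-dimension exponent across the product:
  M: (2) + (0) + 2·(1) + (1) = 5
  L: (-1) + (2) + 2·(2) + (0) = 5
  T: (1) + (-1) + 2·(-2) + (-1) = -5
  Θ: (0) + (0) + 2·(-1) + (2) = 0
  N: (2) + (0) + 2·(0) + (0) = 2
So the dimensions are [M⁵ L⁵ T⁻⁵ N²].

M: 5, L: 5, T: -5, Θ: 0, N: 2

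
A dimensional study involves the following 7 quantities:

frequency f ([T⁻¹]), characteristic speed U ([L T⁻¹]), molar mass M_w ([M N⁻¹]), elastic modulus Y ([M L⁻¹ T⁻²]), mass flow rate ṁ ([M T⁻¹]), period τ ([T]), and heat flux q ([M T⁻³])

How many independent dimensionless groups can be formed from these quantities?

3

There are 7 variables and 4 base dimensions (M, L, T, N).
The dimension matrix has rank 4.
Independent dimensionless groups: 7 − 4 = 3.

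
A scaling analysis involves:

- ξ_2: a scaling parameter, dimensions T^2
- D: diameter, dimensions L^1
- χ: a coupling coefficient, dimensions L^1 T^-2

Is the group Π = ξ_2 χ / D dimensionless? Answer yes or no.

Sum the exponent of each base dimension across the product:
  L: [ξ_2]_L − [D]_L + [χ]_L = (0) − (1) + (1) = 0
  T: [ξ_2]_T − [D]_T + [χ]_T = (2) − (0) + (-2) = 0
All base exponents vanish — dimensionless.

yes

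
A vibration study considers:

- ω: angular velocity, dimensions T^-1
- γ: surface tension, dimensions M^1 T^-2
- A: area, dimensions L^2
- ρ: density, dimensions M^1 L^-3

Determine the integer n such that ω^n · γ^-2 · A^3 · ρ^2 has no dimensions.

Balance the T exponent: (-1)·n from ω, plus −2·(-2) + 3·(0) + 2·(0) = 4 from the rest, must sum to zero.
−n + 4 = 0, so n = 4.

4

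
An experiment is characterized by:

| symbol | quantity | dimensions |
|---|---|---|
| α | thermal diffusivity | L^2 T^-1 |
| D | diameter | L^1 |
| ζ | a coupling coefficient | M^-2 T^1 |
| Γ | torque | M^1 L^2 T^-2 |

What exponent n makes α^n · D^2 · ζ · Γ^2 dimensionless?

-3

Balance the L exponent: (2)·n from α, plus 2·(1) + (0) + 2·(2) = 6 from the rest, must sum to zero.
2n + 6 = 0, so n = -3.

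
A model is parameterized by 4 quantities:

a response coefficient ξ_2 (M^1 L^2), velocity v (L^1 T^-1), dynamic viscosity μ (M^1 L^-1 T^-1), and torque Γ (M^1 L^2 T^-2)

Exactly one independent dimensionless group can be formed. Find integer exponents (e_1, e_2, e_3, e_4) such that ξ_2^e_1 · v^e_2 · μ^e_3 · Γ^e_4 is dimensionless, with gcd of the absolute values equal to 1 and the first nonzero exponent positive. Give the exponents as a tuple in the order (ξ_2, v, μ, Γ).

M: e_1·(1) + e_2·(0) + e_3·(1) + e_4·(1) = 0
L: e_1·(2) + e_2·(1) + e_3·(-1) + e_4·(2) = 0
T: e_1·(0) + e_2·(-1) + e_3·(-1) + e_4·(-2) = 0
Solving this homogeneous linear system for the smallest-integer solution (first nonzero entry positive) gives (1, 3, 1, -2).

(1, 3, 1, -2)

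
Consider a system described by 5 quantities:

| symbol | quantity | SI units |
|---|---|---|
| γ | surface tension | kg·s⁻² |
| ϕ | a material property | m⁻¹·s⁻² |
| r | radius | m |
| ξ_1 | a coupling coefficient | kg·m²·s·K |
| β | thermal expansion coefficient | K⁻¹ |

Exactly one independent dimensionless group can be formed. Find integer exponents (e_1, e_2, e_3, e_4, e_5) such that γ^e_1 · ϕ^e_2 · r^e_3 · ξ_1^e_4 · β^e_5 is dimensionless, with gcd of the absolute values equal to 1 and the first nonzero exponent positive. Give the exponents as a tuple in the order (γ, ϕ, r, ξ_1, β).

(2, -3, 1, -2, -2)

M: e_1·(1) + e_2·(0) + e_3·(0) + e_4·(1) + e_5·(0) = 0
L: e_1·(0) + e_2·(-1) + e_3·(1) + e_4·(2) + e_5·(0) = 0
T: e_1·(-2) + e_2·(-2) + e_3·(0) + e_4·(1) + e_5·(0) = 0
Θ: e_1·(0) + e_2·(0) + e_3·(0) + e_4·(1) + e_5·(-1) = 0
Solving this homogeneous linear system for the smallest-integer solution (first nonzero entry positive) gives (2, -3, 1, -2, -2).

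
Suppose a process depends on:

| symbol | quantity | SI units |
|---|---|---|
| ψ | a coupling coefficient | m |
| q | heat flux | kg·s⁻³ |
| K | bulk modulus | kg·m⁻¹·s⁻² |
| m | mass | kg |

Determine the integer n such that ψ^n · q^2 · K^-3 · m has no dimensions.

Balance the L exponent: (1)·n from ψ, plus 2·(0) − 3·(-1) + (0) = 3 from the rest, must sum to zero.
n + 3 = 0, so n = -3.

-3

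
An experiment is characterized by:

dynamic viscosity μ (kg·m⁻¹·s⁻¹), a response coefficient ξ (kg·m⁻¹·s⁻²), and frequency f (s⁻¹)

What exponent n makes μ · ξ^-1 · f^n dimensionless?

Balance the T exponent: (-1)·n from f, plus (-1) − (-2) = 1 from the rest, must sum to zero.
−n + 1 = 0, so n = 1.

1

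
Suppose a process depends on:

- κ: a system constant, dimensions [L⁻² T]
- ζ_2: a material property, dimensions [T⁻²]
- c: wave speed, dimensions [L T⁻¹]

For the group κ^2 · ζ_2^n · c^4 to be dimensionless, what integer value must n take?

Balance the T exponent: (-2)·n from ζ_2, plus 2·(1) + 4·(-1) = -2 from the rest, must sum to zero.
-2n − 2 = 0, so n = -1.

-1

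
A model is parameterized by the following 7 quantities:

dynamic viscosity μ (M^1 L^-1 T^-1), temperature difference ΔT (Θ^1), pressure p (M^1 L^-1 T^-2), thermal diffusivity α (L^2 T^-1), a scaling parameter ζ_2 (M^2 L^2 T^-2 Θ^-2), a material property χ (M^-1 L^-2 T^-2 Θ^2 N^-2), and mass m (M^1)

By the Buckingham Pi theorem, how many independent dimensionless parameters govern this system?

There are 7 variables and 5 base dimensions (M, L, T, Θ, N).
The dimension matrix has rank 5.
Independent dimensionless groups: 7 − 5 = 2.

2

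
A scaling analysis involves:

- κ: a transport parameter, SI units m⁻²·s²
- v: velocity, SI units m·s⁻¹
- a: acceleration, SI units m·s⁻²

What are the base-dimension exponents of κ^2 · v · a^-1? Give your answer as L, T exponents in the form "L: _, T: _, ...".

L: -4, T: 5

Collect each base-dimension exponent across the product:
  L: 2·(-2) + (1) − (1) = -4
  T: 2·(2) + (-1) − (-2) = 5
So the dimensions are [L⁻⁴ T⁵].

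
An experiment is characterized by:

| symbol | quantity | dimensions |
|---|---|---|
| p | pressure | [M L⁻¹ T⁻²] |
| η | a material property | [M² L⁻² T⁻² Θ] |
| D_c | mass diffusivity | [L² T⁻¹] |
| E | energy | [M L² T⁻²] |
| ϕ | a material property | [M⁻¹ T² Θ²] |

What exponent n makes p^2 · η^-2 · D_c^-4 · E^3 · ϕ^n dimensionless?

1

Balance the M exponent: (-1)·n from ϕ, plus 2·(1) − 2·(2) − 4·(0) + 3·(1) = 1 from the rest, must sum to zero.
−n + 1 = 0, so n = 1.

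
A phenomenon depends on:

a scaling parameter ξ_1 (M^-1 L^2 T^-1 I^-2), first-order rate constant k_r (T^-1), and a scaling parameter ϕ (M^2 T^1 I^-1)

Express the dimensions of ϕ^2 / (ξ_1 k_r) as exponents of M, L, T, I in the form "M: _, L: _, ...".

Collect each base-dimension exponent across the product:
  M: −(-1) − (0) + 2·(2) = 5
  L: −(2) − (0) + 2·(0) = -2
  T: −(-1) − (-1) + 2·(1) = 4
  I: −(-2) − (0) + 2·(-1) = 0
So the dimensions are [M⁵ L⁻² T⁴].

M: 5, L: -2, T: 4, I: 0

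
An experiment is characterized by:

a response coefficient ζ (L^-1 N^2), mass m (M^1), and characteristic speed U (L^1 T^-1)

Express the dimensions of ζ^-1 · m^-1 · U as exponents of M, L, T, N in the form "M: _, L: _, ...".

M: -1, L: 2, T: -1, N: -2

Collect each base-dimension exponent across the product:
  M: −(0) − (1) + (0) = -1
  L: −(-1) − (0) + (1) = 2
  T: −(0) − (0) + (-1) = -1
  N: −(2) − (0) + (0) = -2
So the dimensions are [M⁻¹ L² T⁻¹ N⁻²].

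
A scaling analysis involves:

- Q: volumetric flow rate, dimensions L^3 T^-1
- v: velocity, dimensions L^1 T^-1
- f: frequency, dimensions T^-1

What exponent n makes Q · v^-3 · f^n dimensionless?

Balance the T exponent: (-1)·n from f, plus (-1) − 3·(-1) = 2 from the rest, must sum to zero.
−n + 2 = 0, so n = 2.

2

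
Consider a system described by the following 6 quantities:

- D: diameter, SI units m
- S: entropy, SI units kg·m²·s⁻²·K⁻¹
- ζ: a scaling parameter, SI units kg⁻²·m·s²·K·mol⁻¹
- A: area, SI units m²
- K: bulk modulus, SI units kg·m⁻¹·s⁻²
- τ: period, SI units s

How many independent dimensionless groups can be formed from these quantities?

There are 6 variables and 5 base dimensions (M, L, T, Θ, N).
The dimension matrix has rank 5.
Independent dimensionless groups: 6 − 5 = 1.

1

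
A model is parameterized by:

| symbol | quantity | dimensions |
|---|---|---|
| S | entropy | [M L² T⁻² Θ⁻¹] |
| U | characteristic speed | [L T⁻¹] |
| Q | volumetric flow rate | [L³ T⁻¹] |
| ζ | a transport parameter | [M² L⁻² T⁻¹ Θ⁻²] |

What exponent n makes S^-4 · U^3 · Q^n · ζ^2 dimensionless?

3

Balance the L exponent: (3)·n from Q, plus −4·(2) + 3·(1) + 2·(-2) = -9 from the rest, must sum to zero.
3n − 9 = 0, so n = 3.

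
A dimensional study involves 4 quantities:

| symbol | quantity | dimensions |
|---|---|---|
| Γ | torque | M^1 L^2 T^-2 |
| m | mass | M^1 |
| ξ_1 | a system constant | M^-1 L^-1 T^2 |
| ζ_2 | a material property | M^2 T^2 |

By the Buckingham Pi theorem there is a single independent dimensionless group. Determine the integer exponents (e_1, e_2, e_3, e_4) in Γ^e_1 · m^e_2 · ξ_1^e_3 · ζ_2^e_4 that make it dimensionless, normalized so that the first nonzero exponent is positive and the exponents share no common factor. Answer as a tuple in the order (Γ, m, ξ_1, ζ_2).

(1, 3, 2, -1)

M: e_1·(1) + e_2·(1) + e_3·(-1) + e_4·(2) = 0
L: e_1·(2) + e_2·(0) + e_3·(-1) + e_4·(0) = 0
T: e_1·(-2) + e_2·(0) + e_3·(2) + e_4·(2) = 0
Solving this homogeneous linear system for the smallest-integer solution (first nonzero entry positive) gives (1, 3, 2, -1).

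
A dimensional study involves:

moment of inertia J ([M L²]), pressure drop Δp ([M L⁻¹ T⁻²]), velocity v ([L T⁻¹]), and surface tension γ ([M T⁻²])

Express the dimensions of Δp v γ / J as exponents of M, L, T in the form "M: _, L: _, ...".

M: 1, L: -2, T: -5

Collect each base-dimension exponent across the product:
  M: −(1) + (1) + (0) + (1) = 1
  L: −(2) + (-1) + (1) + (0) = -2
  T: −(0) + (-2) + (-1) + (-2) = -5
So the dimensions are [M L⁻² T⁻⁵].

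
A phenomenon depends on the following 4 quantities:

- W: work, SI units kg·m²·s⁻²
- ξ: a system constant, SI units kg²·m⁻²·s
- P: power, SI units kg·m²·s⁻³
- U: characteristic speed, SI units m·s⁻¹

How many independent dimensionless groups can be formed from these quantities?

There are 4 variables and 3 base dimensions (M, L, T).
The dimension matrix has rank 3.
Independent dimensionless groups: 4 − 3 = 1.

1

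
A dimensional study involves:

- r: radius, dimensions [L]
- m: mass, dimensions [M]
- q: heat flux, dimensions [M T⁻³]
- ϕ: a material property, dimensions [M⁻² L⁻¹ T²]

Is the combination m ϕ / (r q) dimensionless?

no

Sum the exponent of each base dimension across the product:
  M: −[r]_M + [m]_M − [q]_M + [ϕ]_M = −(0) + (1) − (1) + (-2) = -2
  L: −[r]_L + [m]_L − [q]_L + [ϕ]_L = −(1) + (0) − (0) + (-1) = -2
  T: −[r]_T + [m]_T − [q]_T + [ϕ]_T = −(0) + (0) − (-3) + (2) = 5
Net dimensions [M⁻² L⁻² T⁵] ≠ [1] — not dimensionless.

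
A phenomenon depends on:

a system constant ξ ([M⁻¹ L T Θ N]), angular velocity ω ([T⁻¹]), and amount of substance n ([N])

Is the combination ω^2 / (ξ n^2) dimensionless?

no

Sum the exponent of each base dimension across the product:
  M: −[ξ]_M + 2·[ω]_M − 2·[n]_M = −(-1) + 2·(0) − 2·(0) = 1
  L: −[ξ]_L + 2·[ω]_L − 2·[n]_L = −(1) + 2·(0) − 2·(0) = -1
  T: −[ξ]_T + 2·[ω]_T − 2·[n]_T = −(1) + 2·(-1) − 2·(0) = -3
  Θ: −[ξ]_Θ + 2·[ω]_Θ − 2·[n]_Θ = −(1) + 2·(0) − 2·(0) = -1
  N: −[ξ]_N + 2·[ω]_N − 2·[n]_N = −(1) + 2·(0) − 2·(1) = -3
Net dimensions [M L⁻¹ T⁻³ Θ⁻¹ N⁻³] ≠ [1] — not dimensionless.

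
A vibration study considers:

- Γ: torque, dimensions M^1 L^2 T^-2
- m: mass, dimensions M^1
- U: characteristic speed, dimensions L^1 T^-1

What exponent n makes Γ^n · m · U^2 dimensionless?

Balance the M exponent: (1)·n from Γ, plus (1) + 2·(0) = 1 from the rest, must sum to zero.
n + 1 = 0, so n = -1.

-1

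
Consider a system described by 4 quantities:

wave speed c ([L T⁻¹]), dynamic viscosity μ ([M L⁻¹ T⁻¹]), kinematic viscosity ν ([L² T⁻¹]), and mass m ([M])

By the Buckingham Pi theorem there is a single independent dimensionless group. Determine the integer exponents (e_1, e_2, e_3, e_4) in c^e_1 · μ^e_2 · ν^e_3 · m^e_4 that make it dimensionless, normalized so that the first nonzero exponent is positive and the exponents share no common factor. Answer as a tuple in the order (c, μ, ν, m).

(3, -1, -2, 1)

M: e_1·(0) + e_2·(1) + e_3·(0) + e_4·(1) = 0
L: e_1·(1) + e_2·(-1) + e_3·(2) + e_4·(0) = 0
T: e_1·(-1) + e_2·(-1) + e_3·(-1) + e_4·(0) = 0
Solving this homogeneous linear system for the smallest-integer solution (first nonzero entry positive) gives (3, -1, -2, 1).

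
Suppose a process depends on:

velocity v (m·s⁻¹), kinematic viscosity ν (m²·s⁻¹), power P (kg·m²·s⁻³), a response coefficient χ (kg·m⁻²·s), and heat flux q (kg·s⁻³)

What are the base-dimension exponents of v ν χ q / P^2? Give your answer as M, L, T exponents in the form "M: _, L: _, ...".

M: 0, L: -3, T: 2

Collect each base-dimension exponent across the product:
  M: (0) + (0) − 2·(1) + (1) + (1) = 0
  L: (1) + (2) − 2·(2) + (-2) + (0) = -3
  T: (-1) + (-1) − 2·(-3) + (1) + (-3) = 2
So the dimensions are [L⁻³ T²].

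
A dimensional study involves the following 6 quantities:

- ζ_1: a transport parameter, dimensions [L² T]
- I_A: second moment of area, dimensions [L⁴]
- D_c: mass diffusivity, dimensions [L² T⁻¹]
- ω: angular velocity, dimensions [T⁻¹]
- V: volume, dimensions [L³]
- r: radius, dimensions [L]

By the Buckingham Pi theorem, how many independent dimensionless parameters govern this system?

4

There are 6 variables and 2 base dimensions (L, T).
The dimension matrix has rank 2.
Independent dimensionless groups: 6 − 2 = 4.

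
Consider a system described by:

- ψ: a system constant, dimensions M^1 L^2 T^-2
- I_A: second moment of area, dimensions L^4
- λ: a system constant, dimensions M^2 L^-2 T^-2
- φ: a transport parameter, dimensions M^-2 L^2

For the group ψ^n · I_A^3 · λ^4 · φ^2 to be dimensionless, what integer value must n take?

Balance the M exponent: (1)·n from ψ, plus 3·(0) + 4·(2) + 2·(-2) = 4 from the rest, must sum to zero.
n + 4 = 0, so n = -4.

-4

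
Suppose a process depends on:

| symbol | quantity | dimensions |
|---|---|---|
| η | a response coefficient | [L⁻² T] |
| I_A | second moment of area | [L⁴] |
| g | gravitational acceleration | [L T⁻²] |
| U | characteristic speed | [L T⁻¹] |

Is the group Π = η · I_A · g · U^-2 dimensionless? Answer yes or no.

no

Sum the exponent of each base dimension across the product:
  L: [η]_L + [I_A]_L + [g]_L − 2·[U]_L = (-2) + (4) + (1) − 2·(1) = 1
  T: [η]_T + [I_A]_T + [g]_T − 2·[U]_T = (1) + (0) + (-2) − 2·(-1) = 1
Net dimensions [L T] ≠ [1] — not dimensionless.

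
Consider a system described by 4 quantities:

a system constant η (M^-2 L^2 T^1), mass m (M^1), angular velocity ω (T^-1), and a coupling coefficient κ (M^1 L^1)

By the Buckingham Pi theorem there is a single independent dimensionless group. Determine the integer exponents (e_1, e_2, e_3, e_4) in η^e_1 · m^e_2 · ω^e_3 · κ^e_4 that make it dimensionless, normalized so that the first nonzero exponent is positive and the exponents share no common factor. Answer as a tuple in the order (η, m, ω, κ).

M: e_1·(-2) + e_2·(1) + e_3·(0) + e_4·(1) = 0
L: e_1·(2) + e_2·(0) + e_3·(0) + e_4·(1) = 0
T: e_1·(1) + e_2·(0) + e_3·(-1) + e_4·(0) = 0
Solving this homogeneous linear system for the smallest-integer solution (first nonzero entry positive) gives (1, 4, 1, -2).

(1, 4, 1, -2)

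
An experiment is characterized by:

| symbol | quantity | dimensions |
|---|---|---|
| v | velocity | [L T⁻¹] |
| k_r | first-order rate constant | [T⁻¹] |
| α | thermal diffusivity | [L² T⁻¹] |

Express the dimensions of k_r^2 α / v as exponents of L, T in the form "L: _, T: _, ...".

L: 1, T: -2

Collect each base-dimension exponent across the product:
  L: −(1) + 2·(0) + (2) = 1
  T: −(-1) + 2·(-1) + (-1) = -2
So the dimensions are [L T⁻²].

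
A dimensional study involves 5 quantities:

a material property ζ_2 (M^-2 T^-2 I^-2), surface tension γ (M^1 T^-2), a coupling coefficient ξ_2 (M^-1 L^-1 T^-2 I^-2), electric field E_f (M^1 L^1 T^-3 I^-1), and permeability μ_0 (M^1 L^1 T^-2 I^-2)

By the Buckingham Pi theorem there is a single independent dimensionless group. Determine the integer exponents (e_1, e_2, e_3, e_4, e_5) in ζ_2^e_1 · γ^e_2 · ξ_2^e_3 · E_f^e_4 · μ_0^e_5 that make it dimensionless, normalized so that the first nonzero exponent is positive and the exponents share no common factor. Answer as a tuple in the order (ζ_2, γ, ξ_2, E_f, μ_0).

M: e_1·(-2) + e_2·(1) + e_3·(-1) + e_4·(1) + e_5·(1) = 0
L: e_1·(0) + e_2·(0) + e_3·(-1) + e_4·(1) + e_5·(1) = 0
T: e_1·(-2) + e_2·(-2) + e_3·(-2) + e_4·(-3) + e_5·(-2) = 0
I: e_1·(-2) + e_2·(0) + e_3·(-2) + e_4·(-1) + e_5·(-2) = 0
Solving this homogeneous linear system for the smallest-integer solution (first nonzero entry positive) gives (1, 2, -1, -2, 1).

(1, 2, -1, -2, 1)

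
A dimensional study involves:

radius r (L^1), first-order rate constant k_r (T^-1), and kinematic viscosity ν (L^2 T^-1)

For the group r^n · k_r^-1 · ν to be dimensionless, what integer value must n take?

-2

Balance the L exponent: (1)·n from r, plus −(0) + (2) = 2 from the rest, must sum to zero.
n + 2 = 0, so n = -2.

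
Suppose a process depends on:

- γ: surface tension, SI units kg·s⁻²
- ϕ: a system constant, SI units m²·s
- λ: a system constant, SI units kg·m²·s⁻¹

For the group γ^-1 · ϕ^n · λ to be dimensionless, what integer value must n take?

-1

Balance the L exponent: (2)·n from ϕ, plus −(0) + (2) = 2 from the rest, must sum to zero.
2n + 2 = 0, so n = -1.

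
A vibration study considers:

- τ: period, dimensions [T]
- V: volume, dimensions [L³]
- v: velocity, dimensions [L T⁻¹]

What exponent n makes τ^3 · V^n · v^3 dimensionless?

-1

Balance the L exponent: (3)·n from V, plus 3·(0) + 3·(1) = 3 from the rest, must sum to zero.
3n + 3 = 0, so n = -1.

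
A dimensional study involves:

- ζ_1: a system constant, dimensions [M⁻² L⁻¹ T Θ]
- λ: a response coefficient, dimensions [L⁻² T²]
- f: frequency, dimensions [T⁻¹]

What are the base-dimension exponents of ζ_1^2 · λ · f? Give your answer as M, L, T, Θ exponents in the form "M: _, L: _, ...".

Collect each base-dimension exponent across the product:
  M: 2·(-2) + (0) + (0) = -4
  L: 2·(-1) + (-2) + (0) = -4
  T: 2·(1) + (2) + (-1) = 3
  Θ: 2·(1) + (0) + (0) = 2
So the dimensions are [M⁻⁴ L⁻⁴ T³ Θ²].

M: -4, L: -4, T: 3, Θ: 2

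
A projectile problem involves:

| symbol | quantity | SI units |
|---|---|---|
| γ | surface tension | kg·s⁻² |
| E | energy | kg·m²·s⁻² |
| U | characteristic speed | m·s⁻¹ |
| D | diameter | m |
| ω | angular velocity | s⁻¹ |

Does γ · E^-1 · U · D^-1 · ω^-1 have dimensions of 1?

Sum the exponent of each base dimension across the product:
  M: [γ]_M − [E]_M + [U]_M − [D]_M − [ω]_M = (1) − (1) + (0) − (0) − (0) = 0
  L: [γ]_L − [E]_L + [U]_L − [D]_L − [ω]_L = (0) − (2) + (1) − (1) − (0) = -2
  T: [γ]_T − [E]_T + [U]_T − [D]_T − [ω]_T = (-2) − (-2) + (-1) − (0) − (-1) = 0
Net dimensions [L⁻²] ≠ [1] — not dimensionless.

no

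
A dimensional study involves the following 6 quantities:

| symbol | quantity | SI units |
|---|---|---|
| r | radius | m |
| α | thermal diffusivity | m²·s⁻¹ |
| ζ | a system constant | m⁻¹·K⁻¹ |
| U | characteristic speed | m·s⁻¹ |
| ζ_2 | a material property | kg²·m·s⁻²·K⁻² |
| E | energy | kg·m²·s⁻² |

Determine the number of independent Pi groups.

There are 6 variables and 4 base dimensions (M, L, T, Θ).
The dimension matrix has rank 4.
Independent dimensionless groups: 6 − 4 = 2.

2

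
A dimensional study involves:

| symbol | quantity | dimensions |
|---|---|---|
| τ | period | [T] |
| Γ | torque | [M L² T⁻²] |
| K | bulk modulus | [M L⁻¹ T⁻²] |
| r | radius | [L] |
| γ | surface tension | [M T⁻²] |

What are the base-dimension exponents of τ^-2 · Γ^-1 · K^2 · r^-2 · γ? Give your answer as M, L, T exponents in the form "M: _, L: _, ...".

M: 2, L: -6, T: -6

Collect each base-dimension exponent across the product:
  M: −2·(0) − (1) + 2·(1) − 2·(0) + (1) = 2
  L: −2·(0) − (2) + 2·(-1) − 2·(1) + (0) = -6
  T: −2·(1) − (-2) + 2·(-2) − 2·(0) + (-2) = -6
So the dimensions are [M² L⁻⁶ T⁻⁶].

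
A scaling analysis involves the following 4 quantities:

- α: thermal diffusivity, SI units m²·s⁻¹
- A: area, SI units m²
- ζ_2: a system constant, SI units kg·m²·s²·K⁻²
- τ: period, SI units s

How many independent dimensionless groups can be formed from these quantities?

There are 4 variables and 4 base dimensions (M, L, T, Θ).
The dimension matrix has rank 3 (less than 4: the dimension vectors are linearly dependent).
Independent dimensionless groups: 4 − 3 = 1.

1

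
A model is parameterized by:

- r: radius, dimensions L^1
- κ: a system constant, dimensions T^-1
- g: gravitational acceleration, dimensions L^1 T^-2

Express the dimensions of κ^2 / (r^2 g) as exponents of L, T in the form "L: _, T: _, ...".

L: -3, T: 0

Collect each base-dimension exponent across the product:
  L: −2·(1) + 2·(0) − (1) = -3
  T: −2·(0) + 2·(-1) − (-2) = 0
So the dimensions are [L⁻³].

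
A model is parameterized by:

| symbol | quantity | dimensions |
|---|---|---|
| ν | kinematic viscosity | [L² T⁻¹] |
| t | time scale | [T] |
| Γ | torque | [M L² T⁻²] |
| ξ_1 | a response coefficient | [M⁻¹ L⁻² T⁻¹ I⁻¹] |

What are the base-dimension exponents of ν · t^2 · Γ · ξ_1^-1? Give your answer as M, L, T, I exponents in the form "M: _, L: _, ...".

M: 2, L: 6, T: 0, I: 1

Collect each base-dimension exponent across the product:
  M: (0) + 2·(0) + (1) − (-1) = 2
  L: (2) + 2·(0) + (2) − (-2) = 6
  T: (-1) + 2·(1) + (-2) − (-1) = 0
  I: (0) + 2·(0) + (0) − (-1) = 1
So the dimensions are [M² L⁶ I].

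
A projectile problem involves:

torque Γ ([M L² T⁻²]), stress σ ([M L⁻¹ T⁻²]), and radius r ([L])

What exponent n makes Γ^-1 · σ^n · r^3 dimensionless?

Balance the M exponent: (1)·n from σ, plus −(1) + 3·(0) = -1 from the rest, must sum to zero.
n − 1 = 0, so n = 1.

1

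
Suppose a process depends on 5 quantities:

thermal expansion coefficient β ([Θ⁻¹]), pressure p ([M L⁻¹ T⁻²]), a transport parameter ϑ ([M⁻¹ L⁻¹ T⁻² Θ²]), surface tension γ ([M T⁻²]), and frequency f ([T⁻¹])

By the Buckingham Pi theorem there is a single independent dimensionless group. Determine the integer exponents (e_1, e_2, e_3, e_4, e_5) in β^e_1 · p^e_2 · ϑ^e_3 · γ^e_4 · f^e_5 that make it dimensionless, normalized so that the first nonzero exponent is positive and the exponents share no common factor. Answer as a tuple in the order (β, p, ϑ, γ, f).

(2, -1, 1, 2, -4)

M: e_1·(0) + e_2·(1) + e_3·(-1) + e_4·(1) + e_5·(0) = 0
L: e_1·(0) + e_2·(-1) + e_3·(-1) + e_4·(0) + e_5·(0) = 0
T: e_1·(0) + e_2·(-2) + e_3·(-2) + e_4·(-2) + e_5·(-1) = 0
Θ: e_1·(-1) + e_2·(0) + e_3·(2) + e_4·(0) + e_5·(0) = 0
Solving this homogeneous linear system for the smallest-integer solution (first nonzero entry positive) gives (2, -1, 1, 2, -4).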